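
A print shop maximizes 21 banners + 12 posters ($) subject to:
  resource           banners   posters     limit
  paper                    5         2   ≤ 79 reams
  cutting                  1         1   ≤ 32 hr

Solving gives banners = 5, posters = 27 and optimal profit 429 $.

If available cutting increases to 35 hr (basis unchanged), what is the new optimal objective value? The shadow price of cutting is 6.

447

Δb = 3, so new z* = 429 + (6)·(3) = 429 + 18 = 447.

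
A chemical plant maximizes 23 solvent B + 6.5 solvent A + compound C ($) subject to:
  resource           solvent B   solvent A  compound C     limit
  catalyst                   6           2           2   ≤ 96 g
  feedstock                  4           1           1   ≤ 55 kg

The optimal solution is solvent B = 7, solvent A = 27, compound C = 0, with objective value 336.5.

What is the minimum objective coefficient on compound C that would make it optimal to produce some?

Both catalyst and feedstock are binding at x*.
Dual feasibility on the basic columns requires 6·y_catalyst + 4·y_feedstock = 23, 2·y_catalyst + 1·y_feedstock = 6.5.
→ y_catalyst = 1.5 and y_feedstock = 3.5.
compound C enters the basis when its profit ≥ yᵀa₃ = 1.5·2 + 3.5·1 = 6.5.

6.5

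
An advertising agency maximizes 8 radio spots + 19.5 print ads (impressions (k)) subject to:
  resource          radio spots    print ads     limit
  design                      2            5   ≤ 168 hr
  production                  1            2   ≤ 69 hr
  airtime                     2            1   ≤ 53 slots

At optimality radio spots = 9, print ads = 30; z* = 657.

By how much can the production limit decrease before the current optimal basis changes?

1.8

Binding constraints: design, production. The basis is B = [[2,5],[1,2]] with det -1.
Per unit decrease in production, x* moves by d = (-5, 2).
The basis stays optimal until radio spots reaches 0; allowable decrease = 1.8 hr.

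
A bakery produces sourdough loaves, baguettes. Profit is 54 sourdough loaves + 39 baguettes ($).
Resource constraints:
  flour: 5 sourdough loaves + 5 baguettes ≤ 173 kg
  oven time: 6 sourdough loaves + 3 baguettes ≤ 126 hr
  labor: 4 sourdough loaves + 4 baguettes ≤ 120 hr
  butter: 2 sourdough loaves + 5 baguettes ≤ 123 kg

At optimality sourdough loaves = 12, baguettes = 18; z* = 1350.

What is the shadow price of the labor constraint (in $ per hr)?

6

Check each constraint at x*: flour 150/173 (slack 23); oven time 126/126 (tight); labor 120/120 (tight); butter 114/123 (slack 9).
By complementary slackness, y = 0 for the non-binding constraints.
From A_Bᵀ y = c: 6·y_oven time + 4·y_labor = 54; 3·y_oven time + 4·y_labor = 39.
Solving: y_oven time = 5, y_labor = 6.
Shadow price of labor = 6.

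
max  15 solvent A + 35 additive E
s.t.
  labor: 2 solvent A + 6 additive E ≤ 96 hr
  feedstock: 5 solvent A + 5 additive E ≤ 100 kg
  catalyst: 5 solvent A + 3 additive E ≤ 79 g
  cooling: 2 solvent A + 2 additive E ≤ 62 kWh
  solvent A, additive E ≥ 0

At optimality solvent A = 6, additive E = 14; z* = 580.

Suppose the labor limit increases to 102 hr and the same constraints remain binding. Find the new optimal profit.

610

At the optimum: labor uses 96 of 96 (binding); feedstock uses 100 of 100 (binding); catalyst uses 72 of 79 (slack = 7); cooling uses 40 of 62 (slack = 22).
Slack constraints have shadow price 0 (complementary slackness).
The binding rows give the dual system: 2·y_labor + 5·y_feedstock = 15 and 6·y_labor + 5·y_feedstock = 35.
→ y_labor = 5 and y_feedstock = 1.
Δz = y_labor·Δb = 5 × (6) = 30, so new z* = 580 + 30 = 610.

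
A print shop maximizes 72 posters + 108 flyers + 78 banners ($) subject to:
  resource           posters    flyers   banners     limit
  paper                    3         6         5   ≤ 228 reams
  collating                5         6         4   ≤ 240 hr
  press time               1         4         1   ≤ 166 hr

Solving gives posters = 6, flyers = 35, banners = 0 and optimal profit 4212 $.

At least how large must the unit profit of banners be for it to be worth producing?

81

At the optimum: paper uses 228 of 228 (binding); collating uses 240 of 240 (binding); press time uses 146 of 166 (slack = 20).
By complementary slackness, y = 0 for the non-binding constraint.
The binding rows give the dual system: 3·y_paper + 5·y_collating = 72 and 6·y_paper + 6·y_collating = 108.
→ y_paper = 9 and y_collating = 9.
banners enters the basis when its profit ≥ yᵀa₃ = 9·5 + 9·4 = 81.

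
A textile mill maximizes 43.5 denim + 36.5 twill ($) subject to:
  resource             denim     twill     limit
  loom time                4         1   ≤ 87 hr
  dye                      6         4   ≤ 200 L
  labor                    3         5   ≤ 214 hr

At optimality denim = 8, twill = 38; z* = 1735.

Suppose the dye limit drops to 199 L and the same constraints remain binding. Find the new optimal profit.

1729

Binding: dye and labor. Non-binding: loom time (17 unused).
By complementary slackness, y = 0 for the non-binding constraint.
Dual feasibility on the basic columns requires 6·y_dye + 3·y_labor = 43.5, 4·y_dye + 5·y_labor = 36.5.
Solving: y_dye = 6, y_labor = 2.5.
Δz = y_dye·Δb = 6 × (-1) = -6, so new z* = 1735 − 6 = 1729.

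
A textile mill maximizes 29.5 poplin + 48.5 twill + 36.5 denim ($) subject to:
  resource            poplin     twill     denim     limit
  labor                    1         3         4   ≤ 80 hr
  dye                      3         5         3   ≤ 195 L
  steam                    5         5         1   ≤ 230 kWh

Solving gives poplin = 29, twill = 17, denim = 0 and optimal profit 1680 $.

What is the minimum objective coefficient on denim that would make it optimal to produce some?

42

At the optimum: labor uses 80 of 80 (binding); dye uses 172 of 195 (slack = 23); steam uses 230 of 230 (binding).
Slack constraints have shadow price 0 (complementary slackness).
Dual feasibility on the basic columns requires 1·y_labor + 5·y_steam = 29.5, 3·y_labor + 5·y_steam = 48.5.
Solving: y_labor = 9.5, y_steam = 4.
denim enters the basis when its profit ≥ yᵀa₃ = 9.5·4 + 4·1 = 42.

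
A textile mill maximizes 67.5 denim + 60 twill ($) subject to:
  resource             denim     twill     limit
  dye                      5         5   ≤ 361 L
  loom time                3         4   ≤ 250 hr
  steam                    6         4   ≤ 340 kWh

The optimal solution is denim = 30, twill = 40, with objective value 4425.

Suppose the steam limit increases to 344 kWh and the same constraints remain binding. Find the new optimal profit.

At the optimum: dye uses 350 of 361 (slack = 11); loom time uses 250 of 250 (binding); steam uses 340 of 340 (binding).
By complementary slackness, y = 0 for the non-binding constraint.
From A_Bᵀ y = c: 3·y_loom time + 6·y_steam = 67.5; 4·y_loom time + 4·y_steam = 60.
Solving: y_loom time = 7.5, y_steam = 7.5.
Δz = y_steam·Δb = 7.5 × (4) = 30, so new z* = 4425 + 30 = 4455.

4455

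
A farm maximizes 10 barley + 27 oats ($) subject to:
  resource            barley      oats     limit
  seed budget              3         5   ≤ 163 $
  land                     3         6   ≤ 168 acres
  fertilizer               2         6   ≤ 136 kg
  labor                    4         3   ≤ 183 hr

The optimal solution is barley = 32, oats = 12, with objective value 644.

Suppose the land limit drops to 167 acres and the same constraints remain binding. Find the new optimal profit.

643

Check each constraint at x*: seed budget 156/163 (slack 7); land 168/168 (tight); fertilizer 136/136 (tight); labor 164/183 (slack 19).
By complementary slackness, y = 0 for the non-binding constraints.
The binding rows give the dual system: 3·y_land + 2·y_fertilizer = 10 and 6·y_land + 6·y_fertilizer = 27.
Solving: y_land = 1, y_fertilizer = 3.5.
Δz = y_land·Δb = 1 × (-1) = -1, so new z* = 644 − 1 = 643.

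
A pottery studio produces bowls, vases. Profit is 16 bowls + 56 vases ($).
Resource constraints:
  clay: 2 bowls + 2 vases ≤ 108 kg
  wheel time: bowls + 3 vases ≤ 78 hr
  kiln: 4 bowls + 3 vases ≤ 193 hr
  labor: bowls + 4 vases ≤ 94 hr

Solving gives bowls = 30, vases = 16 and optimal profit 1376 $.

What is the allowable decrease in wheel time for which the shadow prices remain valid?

7.5

Binding constraints: wheel time, labor. The basis is B = [[1,3],[1,4]] with det 1.
Per unit decrease in wheel time, x* moves by d = (-4, 1).
The basis stays optimal until bowls reaches 0; allowable decrease = 7.5 hr.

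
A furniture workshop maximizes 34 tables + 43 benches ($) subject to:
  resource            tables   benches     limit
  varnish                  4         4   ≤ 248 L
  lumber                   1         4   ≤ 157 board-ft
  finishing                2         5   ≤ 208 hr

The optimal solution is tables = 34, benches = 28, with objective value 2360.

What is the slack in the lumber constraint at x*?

lumber used = 1·34 + 4·28 = 146; slack = 157 − 146 = 11.

11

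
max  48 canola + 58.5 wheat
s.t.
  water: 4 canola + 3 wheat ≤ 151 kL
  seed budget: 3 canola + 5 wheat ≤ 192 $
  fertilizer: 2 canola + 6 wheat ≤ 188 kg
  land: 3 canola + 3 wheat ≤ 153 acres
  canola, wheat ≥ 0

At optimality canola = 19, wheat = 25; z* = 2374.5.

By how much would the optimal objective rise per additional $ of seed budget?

0

Binding: water and fertilizer. Non-binding: seed budget (10 unused), land (21 unused).
By complementary slackness, y = 0 for the non-binding constraints.
From A_Bᵀ y = c: 4·y_water + 2·y_fertilizer = 48; 3·y_water + 6·y_fertilizer = 58.5.
Solving: y_water = 9.5, y_fertilizer = 5.
Shadow price of seed budget = 0.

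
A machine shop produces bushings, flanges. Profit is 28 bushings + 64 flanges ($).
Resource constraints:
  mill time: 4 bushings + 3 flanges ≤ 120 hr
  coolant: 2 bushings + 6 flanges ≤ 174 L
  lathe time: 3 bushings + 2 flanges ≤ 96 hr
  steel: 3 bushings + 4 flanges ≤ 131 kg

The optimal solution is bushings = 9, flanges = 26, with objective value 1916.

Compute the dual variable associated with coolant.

8

Check each constraint at x*: mill time 114/120 (slack 6); coolant 174/174 (tight); lathe time 79/96 (slack 17); steel 131/131 (tight).
Since mill time, lathe time are not tight, their duals are 0.
From A_Bᵀ y = c: 2·y_coolant + 3·y_steel = 28; 6·y_coolant + 4·y_steel = 64.
Solving: y_coolant = 8, y_steel = 4.
Shadow price of coolant = 8.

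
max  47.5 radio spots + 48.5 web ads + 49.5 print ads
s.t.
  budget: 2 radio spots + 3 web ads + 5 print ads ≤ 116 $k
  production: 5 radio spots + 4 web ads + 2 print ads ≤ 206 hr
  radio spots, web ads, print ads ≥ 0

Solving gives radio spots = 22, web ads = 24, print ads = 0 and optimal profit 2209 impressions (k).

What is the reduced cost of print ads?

Check each constraint at x*: budget 116/116 (tight); production 206/206 (tight).
From A_Bᵀ y = c: 2·y_budget + 5·y_production = 47.5; 3·y_budget + 4·y_production = 48.5.
This yields shadow prices y_budget = 7.5, y_production = 6.5.
Reduced cost of print ads: c₃ − yᵀa₃ = 49.5 − (7.5·5 + 6.5·2) = 49.5 − 50.5 = -1.

-1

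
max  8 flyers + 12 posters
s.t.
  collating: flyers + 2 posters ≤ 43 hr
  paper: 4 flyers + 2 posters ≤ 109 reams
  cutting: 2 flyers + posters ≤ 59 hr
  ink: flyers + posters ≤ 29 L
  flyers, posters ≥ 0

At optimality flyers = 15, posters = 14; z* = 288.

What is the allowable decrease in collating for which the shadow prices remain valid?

Binding constraints: collating, ink. The basis is B = [[1,2],[1,1]] with det -1.
Per unit decrease in collating, x* moves by d = (1, -1).
The basis stays optimal until paper becomes binding; allowable decrease = 10.5 hr.

10.5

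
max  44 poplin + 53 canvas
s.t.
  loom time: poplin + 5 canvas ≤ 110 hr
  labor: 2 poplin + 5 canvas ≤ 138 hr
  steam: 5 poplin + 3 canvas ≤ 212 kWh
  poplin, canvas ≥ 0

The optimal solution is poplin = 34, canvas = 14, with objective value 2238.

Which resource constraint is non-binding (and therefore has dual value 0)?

loom time

loom time: 104/110 (slack 6)
labor: 138/138 (binding)
steam: 212/212 (binding)
By complementary slackness, a constraint with positive slack has shadow price 0 → loom time.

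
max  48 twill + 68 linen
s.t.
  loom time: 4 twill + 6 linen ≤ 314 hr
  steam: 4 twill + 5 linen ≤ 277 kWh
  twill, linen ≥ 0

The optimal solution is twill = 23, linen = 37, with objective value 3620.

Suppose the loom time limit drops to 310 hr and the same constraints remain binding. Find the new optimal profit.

3588

Check each constraint at x*: loom time 314/314 (tight); steam 277/277 (tight).
Dual feasibility on the basic columns requires 4·y_loom time + 4·y_steam = 48, 6·y_loom time + 5·y_steam = 68.
This yields shadow prices y_loom time = 8, y_steam = 4.
Δz = y_loom time·Δb = 8 × (-4) = -32, so new z* = 3620 − 32 = 3588.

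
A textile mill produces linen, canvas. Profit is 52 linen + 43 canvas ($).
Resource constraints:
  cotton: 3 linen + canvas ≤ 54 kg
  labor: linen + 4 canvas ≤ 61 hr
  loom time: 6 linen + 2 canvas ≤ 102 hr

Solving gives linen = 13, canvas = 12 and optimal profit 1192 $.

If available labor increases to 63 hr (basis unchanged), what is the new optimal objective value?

1206

Check each constraint at x*: cotton 51/54 (slack 3); labor 61/61 (tight); loom time 102/102 (tight).
Since cotton is not tight, its dual is 0.
Dual feasibility on the basic columns requires 1·y_labor + 6·y_loom time = 52, 4·y_labor + 2·y_loom time = 43.
This yields shadow prices y_labor = 7, y_loom time = 7.5.
Δz = y_labor·Δb = 7 × (2) = 14, so new z* = 1192 + 14 = 1206.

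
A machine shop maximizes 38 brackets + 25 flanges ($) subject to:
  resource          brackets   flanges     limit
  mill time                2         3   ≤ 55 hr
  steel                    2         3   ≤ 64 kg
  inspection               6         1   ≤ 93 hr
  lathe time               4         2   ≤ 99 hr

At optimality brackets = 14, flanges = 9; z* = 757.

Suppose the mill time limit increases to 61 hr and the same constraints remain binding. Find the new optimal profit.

Binding: mill time and inspection. Non-binding: steel (9 unused), lathe time (25 unused).
Since steel, lathe time are not tight, their duals are 0.
From A_Bᵀ y = c: 2·y_mill time + 6·y_inspection = 38; 3·y_mill time + 1·y_inspection = 25.
Solving: y_mill time = 7, y_inspection = 4.
Δz = y_mill time·Δb = 7 × (6) = 42, so new z* = 757 + 42 = 799.

799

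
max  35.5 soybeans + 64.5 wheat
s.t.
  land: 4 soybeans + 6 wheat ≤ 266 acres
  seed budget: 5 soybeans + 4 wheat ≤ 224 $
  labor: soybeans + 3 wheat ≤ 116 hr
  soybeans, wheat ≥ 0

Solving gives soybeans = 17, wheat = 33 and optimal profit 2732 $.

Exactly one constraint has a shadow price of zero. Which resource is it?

land: 266/266 (binding)
seed budget: 217/224 (slack 7)
labor: 116/116 (binding)
By complementary slackness, a constraint with positive slack has shadow price 0 → seed budget.

seed budget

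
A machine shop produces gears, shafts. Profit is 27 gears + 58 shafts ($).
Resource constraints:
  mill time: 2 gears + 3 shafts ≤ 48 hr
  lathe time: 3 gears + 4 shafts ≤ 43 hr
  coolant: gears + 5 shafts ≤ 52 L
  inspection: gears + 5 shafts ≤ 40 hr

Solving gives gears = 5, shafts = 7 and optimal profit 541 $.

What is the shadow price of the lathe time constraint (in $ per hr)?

Binding: lathe time and inspection. Non-binding: mill time (17 unused), coolant (12 unused).
Since mill time, coolant are not tight, their duals are 0.
From A_Bᵀ y = c: 3·y_lathe time + 1·y_inspection = 27; 4·y_lathe time + 5·y_inspection = 58.
→ y_lathe time = 7 and y_inspection = 6.
Shadow price of lathe time = 7.

7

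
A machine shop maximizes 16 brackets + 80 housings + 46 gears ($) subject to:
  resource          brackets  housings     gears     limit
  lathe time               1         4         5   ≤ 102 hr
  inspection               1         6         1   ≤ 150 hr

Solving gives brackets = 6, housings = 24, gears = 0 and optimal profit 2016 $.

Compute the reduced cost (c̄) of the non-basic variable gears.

At the optimum: lathe time uses 102 of 102 (binding); inspection uses 150 of 150 (binding).
From A_Bᵀ y = c: 1·y_lathe time + 1·y_inspection = 16; 4·y_lathe time + 6·y_inspection = 80.
→ y_lathe time = 8 and y_inspection = 8.
Reduced cost of gears: c₃ − yᵀa₃ = 46 − (8·5 + 8·1) = 46 − 48 = -2.

-2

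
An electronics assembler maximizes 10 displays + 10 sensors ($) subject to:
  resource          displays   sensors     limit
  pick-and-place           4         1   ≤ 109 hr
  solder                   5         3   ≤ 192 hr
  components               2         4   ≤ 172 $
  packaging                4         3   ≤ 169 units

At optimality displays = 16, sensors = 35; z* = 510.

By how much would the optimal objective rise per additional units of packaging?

2

At the optimum: pick-and-place uses 99 of 109 (slack = 10); solder uses 185 of 192 (slack = 7); components uses 172 of 172 (binding); packaging uses 169 of 169 (binding).
Since pick-and-place, solder are not tight, their duals are 0.
From A_Bᵀ y = c: 2·y_components + 4·y_packaging = 10; 4·y_components + 3·y_packaging = 10.
This yields shadow prices y_components = 1, y_packaging = 2.
Shadow price of packaging = 2.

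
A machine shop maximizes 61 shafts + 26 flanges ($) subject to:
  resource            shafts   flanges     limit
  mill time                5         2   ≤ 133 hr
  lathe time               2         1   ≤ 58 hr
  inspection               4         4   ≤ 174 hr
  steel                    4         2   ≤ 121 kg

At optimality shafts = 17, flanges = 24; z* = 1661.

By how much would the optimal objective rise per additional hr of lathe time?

8

At the optimum: mill time uses 133 of 133 (binding); lathe time uses 58 of 58 (binding); inspection uses 164 of 174 (slack = 10); steel uses 116 of 121 (slack = 5).
Slack constraints have shadow price 0 (complementary slackness).
The binding rows give the dual system: 5·y_mill time + 2·y_lathe time = 61 and 2·y_mill time + 1·y_lathe time = 26.
→ y_mill time = 9 and y_lathe time = 8.
Shadow price of lathe time = 8.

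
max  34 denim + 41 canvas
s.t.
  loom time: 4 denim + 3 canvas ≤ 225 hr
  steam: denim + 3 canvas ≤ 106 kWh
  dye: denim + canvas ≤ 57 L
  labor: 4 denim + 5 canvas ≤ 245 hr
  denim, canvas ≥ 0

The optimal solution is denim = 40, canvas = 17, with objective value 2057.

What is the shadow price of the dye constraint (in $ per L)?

At the optimum: loom time uses 211 of 225 (slack = 14); steam uses 91 of 106 (slack = 15); dye uses 57 of 57 (binding); labor uses 245 of 245 (binding).
Slack constraints have shadow price 0 (complementary slackness).
From A_Bᵀ y = c: 1·y_dye + 4·y_labor = 34; 1·y_dye + 5·y_labor = 41.
→ y_dye = 6 and y_labor = 7.
Shadow price of dye = 6.

6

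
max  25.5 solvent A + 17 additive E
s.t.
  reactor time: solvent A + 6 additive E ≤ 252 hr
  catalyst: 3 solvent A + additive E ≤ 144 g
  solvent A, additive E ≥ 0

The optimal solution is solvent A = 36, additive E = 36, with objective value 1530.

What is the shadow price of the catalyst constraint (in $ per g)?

Check each constraint at x*: reactor time 252/252 (tight); catalyst 144/144 (tight).
Dual feasibility on the basic columns requires 1·y_reactor time + 3·y_catalyst = 25.5, 6·y_reactor time + 1·y_catalyst = 17.
→ y_reactor time = 1.5 and y_catalyst = 8.
Shadow price of catalyst = 8.

8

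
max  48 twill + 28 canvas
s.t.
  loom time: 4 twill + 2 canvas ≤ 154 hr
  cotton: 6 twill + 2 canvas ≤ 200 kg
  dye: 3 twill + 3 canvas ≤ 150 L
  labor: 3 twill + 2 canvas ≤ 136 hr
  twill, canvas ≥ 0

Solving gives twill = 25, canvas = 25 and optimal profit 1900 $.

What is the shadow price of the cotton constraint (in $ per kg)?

5

Binding: cotton and dye. Non-binding: loom time (4 unused), labor (11 unused).
Since loom time, labor are not tight, their duals are 0.
From A_Bᵀ y = c: 6·y_cotton + 3·y_dye = 48; 2·y_cotton + 3·y_dye = 28.
This yields shadow prices y_cotton = 5, y_dye = 6.
Shadow price of cotton = 5.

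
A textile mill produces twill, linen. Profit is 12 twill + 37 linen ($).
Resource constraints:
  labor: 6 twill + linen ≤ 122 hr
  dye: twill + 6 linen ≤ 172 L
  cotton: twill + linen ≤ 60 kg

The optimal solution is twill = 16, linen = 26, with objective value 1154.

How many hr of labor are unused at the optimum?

0

labor used = 6·16 + 1·26 = 122; slack = 122 − 122 = 0.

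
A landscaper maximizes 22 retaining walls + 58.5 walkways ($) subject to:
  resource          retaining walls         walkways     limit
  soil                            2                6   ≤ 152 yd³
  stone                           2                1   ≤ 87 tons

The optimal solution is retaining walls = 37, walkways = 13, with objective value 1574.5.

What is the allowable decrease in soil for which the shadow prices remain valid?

65

Binding constraints: soil, stone. The basis is B = [[2,6],[2,1]] with det -10.
Per unit decrease in soil, x* moves by d = (0.1, -0.2).
The basis stays optimal until walkways reaches 0; allowable decrease = 65 yd³.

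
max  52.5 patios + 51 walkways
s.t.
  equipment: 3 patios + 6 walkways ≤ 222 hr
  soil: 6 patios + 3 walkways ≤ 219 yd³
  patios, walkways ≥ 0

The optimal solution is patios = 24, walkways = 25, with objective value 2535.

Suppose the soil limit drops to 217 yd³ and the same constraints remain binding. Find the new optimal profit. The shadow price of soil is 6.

2523

Δb = -2, so new z* = 2535 + (6)·(-2) = 2535 − 12 = 2523.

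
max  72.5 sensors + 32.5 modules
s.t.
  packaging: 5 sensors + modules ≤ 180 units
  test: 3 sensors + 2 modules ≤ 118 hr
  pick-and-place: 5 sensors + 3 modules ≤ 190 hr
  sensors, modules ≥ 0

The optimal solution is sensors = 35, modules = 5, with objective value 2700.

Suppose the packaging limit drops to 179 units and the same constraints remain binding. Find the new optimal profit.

At the optimum: packaging uses 180 of 180 (binding); test uses 115 of 118 (slack = 3); pick-and-place uses 190 of 190 (binding).
Since test is not tight, its dual is 0.
From A_Bᵀ y = c: 5·y_packaging + 5·y_pick-and-place = 72.5; 1·y_packaging + 3·y_pick-and-place = 32.5.
Solving: y_packaging = 5.5, y_pick-and-place = 9.
Δz = y_packaging·Δb = 5.5 × (-1) = -5.5, so new z* = 2700 − 5.5 = 2694.5.

2694.5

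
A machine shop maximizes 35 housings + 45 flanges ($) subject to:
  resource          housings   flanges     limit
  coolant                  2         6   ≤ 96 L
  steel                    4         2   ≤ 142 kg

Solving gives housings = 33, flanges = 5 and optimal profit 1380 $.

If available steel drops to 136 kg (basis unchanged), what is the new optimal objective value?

Check each constraint at x*: coolant 96/96 (tight); steel 142/142 (tight).
Dual feasibility on the basic columns requires 2·y_coolant + 4·y_steel = 35, 6·y_coolant + 2·y_steel = 45.
This yields shadow prices y_coolant = 5.5, y_steel = 6.
Δz = y_steel·Δb = 6 × (-6) = -36, so new z* = 1380 − 36 = 1344.

1344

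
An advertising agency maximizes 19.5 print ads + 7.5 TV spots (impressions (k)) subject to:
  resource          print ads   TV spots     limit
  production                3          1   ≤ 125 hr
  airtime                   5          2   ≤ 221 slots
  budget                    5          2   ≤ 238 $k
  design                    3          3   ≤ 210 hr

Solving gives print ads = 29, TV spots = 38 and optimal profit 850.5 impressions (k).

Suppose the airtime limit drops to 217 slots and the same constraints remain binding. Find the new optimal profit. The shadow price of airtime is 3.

Δb = -4, so new z* = 850.5 + (3)·(-4) = 850.5 − 12 = 838.5.

838.5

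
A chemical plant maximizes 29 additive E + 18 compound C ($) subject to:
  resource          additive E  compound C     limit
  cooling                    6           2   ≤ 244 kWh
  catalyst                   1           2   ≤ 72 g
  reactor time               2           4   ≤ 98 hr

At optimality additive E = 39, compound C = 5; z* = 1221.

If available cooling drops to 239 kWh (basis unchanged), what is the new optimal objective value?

At the optimum: cooling uses 244 of 244 (binding); catalyst uses 49 of 72 (slack = 23); reactor time uses 98 of 98 (binding).
Slack constraints have shadow price 0 (complementary slackness).
From A_Bᵀ y = c: 6·y_cooling + 2·y_reactor time = 29; 2·y_cooling + 4·y_reactor time = 18.
Solving: y_cooling = 4, y_reactor time = 2.5.
Δz = y_cooling·Δb = 4 × (-5) = -20, so new z* = 1221 − 20 = 1201.

1201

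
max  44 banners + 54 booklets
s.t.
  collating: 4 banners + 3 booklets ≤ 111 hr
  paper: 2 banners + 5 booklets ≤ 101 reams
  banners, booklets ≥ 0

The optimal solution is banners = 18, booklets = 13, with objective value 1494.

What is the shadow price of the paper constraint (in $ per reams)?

Both collating and paper are binding at x*.
From A_Bᵀ y = c: 4·y_collating + 2·y_paper = 44; 3·y_collating + 5·y_paper = 54.
→ y_collating = 8 and y_paper = 6.
Shadow price of paper = 6.

6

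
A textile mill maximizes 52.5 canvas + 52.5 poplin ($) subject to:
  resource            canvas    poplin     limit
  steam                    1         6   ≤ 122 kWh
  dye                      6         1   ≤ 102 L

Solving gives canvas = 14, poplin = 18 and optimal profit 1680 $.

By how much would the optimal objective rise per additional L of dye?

At the optimum: steam uses 122 of 122 (binding); dye uses 102 of 102 (binding).
The binding rows give the dual system: 1·y_steam + 6·y_dye = 52.5 and 6·y_steam + 1·y_dye = 52.5.
This yields shadow prices y_steam = 7.5, y_dye = 7.5.
Shadow price of dye = 7.5.

7.5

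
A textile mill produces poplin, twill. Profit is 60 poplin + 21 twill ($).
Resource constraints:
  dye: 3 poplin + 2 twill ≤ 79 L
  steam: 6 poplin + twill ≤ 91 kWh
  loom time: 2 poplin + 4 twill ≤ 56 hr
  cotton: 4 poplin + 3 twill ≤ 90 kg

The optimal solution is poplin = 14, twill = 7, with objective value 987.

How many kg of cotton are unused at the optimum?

13

cotton used = 4·14 + 3·7 = 77; slack = 90 − 77 = 13.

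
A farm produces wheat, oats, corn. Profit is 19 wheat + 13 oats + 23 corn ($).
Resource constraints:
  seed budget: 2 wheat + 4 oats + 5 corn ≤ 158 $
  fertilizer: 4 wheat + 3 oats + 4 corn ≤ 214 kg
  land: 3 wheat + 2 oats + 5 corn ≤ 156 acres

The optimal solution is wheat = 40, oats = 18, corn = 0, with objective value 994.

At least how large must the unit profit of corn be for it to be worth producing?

Binding: fertilizer and land. Non-binding: seed budget (6 unused).
Since seed budget is not tight, its dual is 0.
Dual feasibility on the basic columns requires 4·y_fertilizer + 3·y_land = 19, 3·y_fertilizer + 2·y_land = 13.
This yields shadow prices y_fertilizer = 1, y_land = 5.
corn enters the basis when its profit ≥ yᵀa₃ = 1·4 + 5·5 = 29.

29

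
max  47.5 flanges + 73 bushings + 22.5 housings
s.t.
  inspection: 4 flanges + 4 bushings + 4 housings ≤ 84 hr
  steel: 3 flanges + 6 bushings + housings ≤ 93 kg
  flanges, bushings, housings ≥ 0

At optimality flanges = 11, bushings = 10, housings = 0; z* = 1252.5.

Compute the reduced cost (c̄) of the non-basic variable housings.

At the optimum: inspection uses 84 of 84 (binding); steel uses 93 of 93 (binding).
From A_Bᵀ y = c: 4·y_inspection + 3·y_steel = 47.5; 4·y_inspection + 6·y_steel = 73.
→ y_inspection = 5.5 and y_steel = 8.5.
Reduced cost of housings: c₃ − yᵀa₃ = 22.5 − (5.5·4 + 8.5·1) = 22.5 − 30.5 = -8.

-8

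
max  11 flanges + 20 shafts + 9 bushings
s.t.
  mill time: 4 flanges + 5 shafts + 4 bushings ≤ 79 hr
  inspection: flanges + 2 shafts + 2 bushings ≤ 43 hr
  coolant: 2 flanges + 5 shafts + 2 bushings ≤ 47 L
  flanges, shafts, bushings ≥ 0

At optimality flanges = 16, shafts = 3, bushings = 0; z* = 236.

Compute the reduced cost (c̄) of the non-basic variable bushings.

-2

Binding: mill time and coolant. Non-binding: inspection (21 unused).
Slack constraints have shadow price 0 (complementary slackness).
The binding rows give the dual system: 4·y_mill time + 2·y_coolant = 11 and 5·y_mill time + 5·y_coolant = 20.
Solving: y_mill time = 1.5, y_coolant = 2.5.
Reduced cost of bushings: c₃ − yᵀa₃ = 9 − (1.5·4 + 2.5·2) = 9 − 11 = -2.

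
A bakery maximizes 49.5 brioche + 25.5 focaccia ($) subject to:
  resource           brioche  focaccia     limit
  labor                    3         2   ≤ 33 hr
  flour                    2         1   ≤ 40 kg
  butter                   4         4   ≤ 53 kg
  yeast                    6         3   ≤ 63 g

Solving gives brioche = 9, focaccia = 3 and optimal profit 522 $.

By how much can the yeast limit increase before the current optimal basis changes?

Binding constraints: labor, yeast. The basis is B = [[3,2],[6,3]] with det -3.
Per unit increase in yeast, x* moves by d = (0.6667, -1).
The basis stays optimal until focaccia reaches 0; allowable increase = 3 g.

3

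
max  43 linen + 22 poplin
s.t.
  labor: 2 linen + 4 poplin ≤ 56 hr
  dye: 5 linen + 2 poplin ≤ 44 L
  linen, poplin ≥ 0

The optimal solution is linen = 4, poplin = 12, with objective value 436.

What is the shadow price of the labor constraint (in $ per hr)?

1.5

At the optimum: labor uses 56 of 56 (binding); dye uses 44 of 44 (binding).
From A_Bᵀ y = c: 2·y_labor + 5·y_dye = 43; 4·y_labor + 2·y_dye = 22.
This yields shadow prices y_labor = 1.5, y_dye = 8.
Shadow price of labor = 1.5.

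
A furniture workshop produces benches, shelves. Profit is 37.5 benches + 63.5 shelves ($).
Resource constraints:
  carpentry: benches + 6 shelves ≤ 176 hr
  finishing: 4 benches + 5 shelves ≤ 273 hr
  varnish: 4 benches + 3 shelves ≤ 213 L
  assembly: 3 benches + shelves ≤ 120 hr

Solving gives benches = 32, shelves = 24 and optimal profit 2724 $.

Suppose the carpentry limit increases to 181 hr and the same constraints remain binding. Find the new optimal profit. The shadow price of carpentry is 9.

Δb = 5, so new z* = 2724 + (9)·(5) = 2724 + 45 = 2769.

2769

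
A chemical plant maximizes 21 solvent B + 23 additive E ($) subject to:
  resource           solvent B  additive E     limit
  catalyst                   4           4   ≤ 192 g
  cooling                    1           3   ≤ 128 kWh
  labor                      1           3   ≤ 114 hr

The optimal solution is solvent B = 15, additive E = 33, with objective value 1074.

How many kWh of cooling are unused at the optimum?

cooling used = 1·15 + 3·33 = 114; slack = 128 − 114 = 14.

14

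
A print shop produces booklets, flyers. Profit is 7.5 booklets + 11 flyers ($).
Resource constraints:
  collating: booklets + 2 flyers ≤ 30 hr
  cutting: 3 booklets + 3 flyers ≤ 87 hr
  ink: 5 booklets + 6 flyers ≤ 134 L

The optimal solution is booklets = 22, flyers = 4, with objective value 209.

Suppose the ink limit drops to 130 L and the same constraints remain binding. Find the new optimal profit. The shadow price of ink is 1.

Δb = -4, so new z* = 209 + (1)·(-4) = 209 − 4 = 205.

205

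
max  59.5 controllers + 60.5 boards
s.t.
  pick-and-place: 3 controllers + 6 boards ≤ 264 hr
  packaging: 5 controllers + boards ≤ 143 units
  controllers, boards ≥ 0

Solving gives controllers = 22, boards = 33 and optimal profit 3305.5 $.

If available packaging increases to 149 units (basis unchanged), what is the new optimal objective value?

3344.5

At the optimum: pick-and-place uses 264 of 264 (binding); packaging uses 143 of 143 (binding).
The binding rows give the dual system: 3·y_pick-and-place + 5·y_packaging = 59.5 and 6·y_pick-and-place + 1·y_packaging = 60.5.
Solving: y_pick-and-place = 9, y_packaging = 6.5.
Δz = y_packaging·Δb = 6.5 × (6) = 39, so new z* = 3305.5 + 39 = 3344.5.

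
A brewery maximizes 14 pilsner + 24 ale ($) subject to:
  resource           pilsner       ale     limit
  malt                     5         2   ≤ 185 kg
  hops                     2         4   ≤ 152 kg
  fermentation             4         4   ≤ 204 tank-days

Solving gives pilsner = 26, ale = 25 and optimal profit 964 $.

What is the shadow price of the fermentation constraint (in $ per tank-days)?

Binding: hops and fermentation. Non-binding: malt (5 unused).
Slack constraints have shadow price 0 (complementary slackness).
Dual feasibility on the basic columns requires 2·y_hops + 4·y_fermentation = 14, 4·y_hops + 4·y_fermentation = 24.
Solving: y_hops = 5, y_fermentation = 1.
Shadow price of fermentation = 1.

1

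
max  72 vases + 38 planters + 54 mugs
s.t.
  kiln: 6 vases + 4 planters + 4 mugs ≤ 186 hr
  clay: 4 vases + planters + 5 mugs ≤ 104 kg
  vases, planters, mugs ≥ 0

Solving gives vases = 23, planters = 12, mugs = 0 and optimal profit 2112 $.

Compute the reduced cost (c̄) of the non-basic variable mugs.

Both kiln and clay are binding at x*.
Dual feasibility on the basic columns requires 6·y_kiln + 4·y_clay = 72, 4·y_kiln + 1·y_clay = 38.
→ y_kiln = 8 and y_clay = 6.
Reduced cost of mugs: c₃ − yᵀa₃ = 54 − (8·4 + 6·5) = 54 − 62 = -8.

-8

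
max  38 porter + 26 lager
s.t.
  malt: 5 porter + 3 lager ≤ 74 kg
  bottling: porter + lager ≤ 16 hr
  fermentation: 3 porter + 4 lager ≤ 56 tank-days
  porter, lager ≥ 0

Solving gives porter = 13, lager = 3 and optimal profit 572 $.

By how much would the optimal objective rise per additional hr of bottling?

Check each constraint at x*: malt 74/74 (tight); bottling 16/16 (tight); fermentation 51/56 (slack 5).
Slack constraints have shadow price 0 (complementary slackness).
Dual feasibility on the basic columns requires 5·y_malt + 1·y_bottling = 38, 3·y_malt + 1·y_bottling = 26.
Solving: y_malt = 6, y_bottling = 8.
Shadow price of bottling = 8.

8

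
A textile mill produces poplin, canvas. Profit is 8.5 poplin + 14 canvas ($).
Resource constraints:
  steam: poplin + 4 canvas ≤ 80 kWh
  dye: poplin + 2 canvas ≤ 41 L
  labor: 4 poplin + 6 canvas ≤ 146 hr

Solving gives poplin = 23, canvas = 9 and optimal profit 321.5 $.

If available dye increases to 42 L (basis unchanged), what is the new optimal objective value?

At the optimum: steam uses 59 of 80 (slack = 21); dye uses 41 of 41 (binding); labor uses 146 of 146 (binding).
Slack constraints have shadow price 0 (complementary slackness).
Dual feasibility on the basic columns requires 1·y_dye + 4·y_labor = 8.5, 2·y_dye + 6·y_labor = 14.
This yields shadow prices y_dye = 2.5, y_labor = 1.5.
Δz = y_dye·Δb = 2.5 × (1) = 2.5, so new z* = 321.5 + 2.5 = 324.

324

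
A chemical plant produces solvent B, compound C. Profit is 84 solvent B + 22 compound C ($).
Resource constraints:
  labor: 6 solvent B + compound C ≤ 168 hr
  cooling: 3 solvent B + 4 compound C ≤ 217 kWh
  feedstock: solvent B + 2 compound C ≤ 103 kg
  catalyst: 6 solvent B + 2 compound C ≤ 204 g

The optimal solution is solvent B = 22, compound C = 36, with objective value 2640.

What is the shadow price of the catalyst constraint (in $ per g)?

At the optimum: labor uses 168 of 168 (binding); cooling uses 210 of 217 (slack = 7); feedstock uses 94 of 103 (slack = 9); catalyst uses 204 of 204 (binding).
Since cooling, feedstock are not tight, their duals are 0.
Dual feasibility on the basic columns requires 6·y_labor + 6·y_catalyst = 84, 1·y_labor + 2·y_catalyst = 22.
Solving: y_labor = 6, y_catalyst = 8.
Shadow price of catalyst = 8.

8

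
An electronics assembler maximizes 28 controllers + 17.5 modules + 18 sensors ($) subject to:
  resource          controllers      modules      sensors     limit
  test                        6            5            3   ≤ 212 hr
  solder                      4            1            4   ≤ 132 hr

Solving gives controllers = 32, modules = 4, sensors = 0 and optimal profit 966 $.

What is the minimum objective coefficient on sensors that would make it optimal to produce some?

At the optimum: test uses 212 of 212 (binding); solder uses 132 of 132 (binding).
The binding rows give the dual system: 6·y_test + 4·y_solder = 28 and 5·y_test + 1·y_solder = 17.5.
→ y_test = 3 and y_solder = 2.5.
sensors enters the basis when its profit ≥ yᵀa₃ = 3·3 + 2.5·4 = 19.

19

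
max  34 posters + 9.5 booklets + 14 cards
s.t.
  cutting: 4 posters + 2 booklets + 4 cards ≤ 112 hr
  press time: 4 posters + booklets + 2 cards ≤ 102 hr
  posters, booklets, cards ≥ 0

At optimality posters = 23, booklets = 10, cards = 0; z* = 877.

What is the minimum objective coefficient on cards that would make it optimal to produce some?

At the optimum: cutting uses 112 of 112 (binding); press time uses 102 of 102 (binding).
From A_Bᵀ y = c: 4·y_cutting + 4·y_press time = 34; 2·y_cutting + 1·y_press time = 9.5.
Solving: y_cutting = 1, y_press time = 7.5.
cards enters the basis when its profit ≥ yᵀa₃ = 1·4 + 7.5·2 = 19.

19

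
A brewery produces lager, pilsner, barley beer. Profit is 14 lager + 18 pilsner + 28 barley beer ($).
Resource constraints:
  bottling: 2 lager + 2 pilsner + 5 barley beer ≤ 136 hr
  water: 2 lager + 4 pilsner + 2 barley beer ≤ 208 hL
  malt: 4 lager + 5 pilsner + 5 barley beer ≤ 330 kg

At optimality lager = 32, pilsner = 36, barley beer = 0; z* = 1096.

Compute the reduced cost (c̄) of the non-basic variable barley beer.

-1

At the optimum: bottling uses 136 of 136 (binding); water uses 208 of 208 (binding); malt uses 308 of 330 (slack = 22).
Since malt is not tight, its dual is 0.
The binding rows give the dual system: 2·y_bottling + 2·y_water = 14 and 2·y_bottling + 4·y_water = 18.
→ y_bottling = 5 and y_water = 2.
Reduced cost of barley beer: c₃ − yᵀa₃ = 28 − (5·5 + 2·2) = 28 − 29 = -1.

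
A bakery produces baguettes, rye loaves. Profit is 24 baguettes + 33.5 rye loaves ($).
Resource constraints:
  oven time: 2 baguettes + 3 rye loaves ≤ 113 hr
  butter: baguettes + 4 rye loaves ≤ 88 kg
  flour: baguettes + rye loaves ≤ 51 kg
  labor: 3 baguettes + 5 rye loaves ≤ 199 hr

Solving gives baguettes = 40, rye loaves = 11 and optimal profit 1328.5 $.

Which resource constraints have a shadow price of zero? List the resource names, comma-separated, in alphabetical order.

butter, labor

oven time: 113/113 (binding)
butter: 84/88 (slack 4)
flour: 51/51 (binding)
labor: 175/199 (slack 24)
By complementary slackness, a constraint with positive slack has shadow price 0 → butter, labor.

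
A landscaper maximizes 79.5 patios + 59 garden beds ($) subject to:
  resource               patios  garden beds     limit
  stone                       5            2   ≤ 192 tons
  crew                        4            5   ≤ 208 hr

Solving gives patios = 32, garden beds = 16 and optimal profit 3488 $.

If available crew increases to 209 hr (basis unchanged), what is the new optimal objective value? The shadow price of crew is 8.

3496

Δb = 1, so new z* = 3488 + (8)·(1) = 3488 + 8 = 3496.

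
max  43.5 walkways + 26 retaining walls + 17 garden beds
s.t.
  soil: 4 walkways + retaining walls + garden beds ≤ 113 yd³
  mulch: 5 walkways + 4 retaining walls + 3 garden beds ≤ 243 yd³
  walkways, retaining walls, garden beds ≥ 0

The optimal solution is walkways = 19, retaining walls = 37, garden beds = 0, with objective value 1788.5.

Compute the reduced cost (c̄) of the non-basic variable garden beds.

At the optimum: soil uses 113 of 113 (binding); mulch uses 243 of 243 (binding).
The binding rows give the dual system: 4·y_soil + 5·y_mulch = 43.5 and 1·y_soil + 4·y_mulch = 26.
This yields shadow prices y_soil = 4, y_mulch = 5.5.
Reduced cost of garden beds: c₃ − yᵀa₃ = 17 − (4·1 + 5.5·3) = 17 − 20.5 = -3.5.

-3.5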